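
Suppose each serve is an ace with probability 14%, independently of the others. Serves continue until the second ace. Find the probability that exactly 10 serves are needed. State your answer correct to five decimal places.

Y = trial on which the second success occurs; negative binomial, r=2, p=0.14.
P(Y=10) = C(9,1) · p^2 · (1−p)^8
= 9 · 0.0196 · 0.29922 = 0.0527820

0.05278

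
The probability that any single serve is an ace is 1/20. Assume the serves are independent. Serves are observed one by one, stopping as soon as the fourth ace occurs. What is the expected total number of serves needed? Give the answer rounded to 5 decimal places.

Y = total serves until the fourth success; negative binomial with r=4, p=0.05.
E[Y] = r / p = 4 / 0.05 = 80.0000000

80.00000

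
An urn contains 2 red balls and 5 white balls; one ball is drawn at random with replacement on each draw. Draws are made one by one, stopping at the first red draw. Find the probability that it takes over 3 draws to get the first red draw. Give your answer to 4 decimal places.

0.3644

Y = number of draws to the first success; geometric, p = 0.285714.
P(Y > 3) = P(first 3 all fail) = (1−p)^3 = 0.364431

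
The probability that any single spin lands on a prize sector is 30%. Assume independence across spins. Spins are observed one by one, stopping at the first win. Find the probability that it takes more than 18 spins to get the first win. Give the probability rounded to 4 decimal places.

0.0016

Y = number of spins to the first success; geometric, p = 0.30.
P(Y > 18) = P(first 18 all fail) = (1−p)^18 = 0.001628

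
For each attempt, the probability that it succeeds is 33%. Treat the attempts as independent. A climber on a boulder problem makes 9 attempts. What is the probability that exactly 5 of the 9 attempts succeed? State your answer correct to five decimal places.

X ~ Binomial(n=9, p=0.33).
P(X=5) = C(9,5) · p^5 · (1−p)^4
= 126 · 0.0039135 · 0.20151 = 0.0993664

0.09937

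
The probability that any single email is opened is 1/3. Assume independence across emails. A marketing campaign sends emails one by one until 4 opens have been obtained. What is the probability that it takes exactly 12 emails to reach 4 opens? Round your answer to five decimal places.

Y = trial on which the fourth success occurs; negative binomial, r=4, p=0.333333.
P(Y=12) = C(11,3) · p^4 · (1−p)^8
= 165 · 0.012346 · 0.039018 = 0.0794820

0.07948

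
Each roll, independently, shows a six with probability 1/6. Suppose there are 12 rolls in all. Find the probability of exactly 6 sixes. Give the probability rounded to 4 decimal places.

X ~ Binomial(n=12, p=0.166667).
P(X=6) = C(12,6) · p^6 · (1−p)^6
= 924 · 2.1433e-05 · 0.3349 = 0.006632

0.0066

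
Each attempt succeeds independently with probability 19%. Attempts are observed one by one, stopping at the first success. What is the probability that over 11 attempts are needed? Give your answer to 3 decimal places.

0.098

Y = number of attempts to the first success; geometric, p = 0.19.
P(Y > 11) = P(first 11 all fail) = (1−p)^11 = 0.09848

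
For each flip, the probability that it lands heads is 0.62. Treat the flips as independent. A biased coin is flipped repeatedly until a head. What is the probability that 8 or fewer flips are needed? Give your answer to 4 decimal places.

0.9996

Y = number of flips to the first success; geometric, p = 0.62.
P(Y ≤ 8) = 1 − (1−p)^8 = 1 − 0.000435 = 0.999565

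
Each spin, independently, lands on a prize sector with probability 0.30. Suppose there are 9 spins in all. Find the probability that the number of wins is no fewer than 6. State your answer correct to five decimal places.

X ~ Binomial(9, 0.30); P(X ≥ 6) = Σ C(9,k) p^k (1−p)^(9−k) over k:
  k=6: C(9,6)·0.30^6·0.70^3 = 0.0210039
  k=7: C(9,7)·0.30^7·0.70^2 = 0.0038579
  k=8: C(9,8)·0.30^8·0.70^1 = 0.0004133
  k=9: C(9,9)·0.30^9·0.70^0 = 0.0000197
Total = 0.0252948

0.02529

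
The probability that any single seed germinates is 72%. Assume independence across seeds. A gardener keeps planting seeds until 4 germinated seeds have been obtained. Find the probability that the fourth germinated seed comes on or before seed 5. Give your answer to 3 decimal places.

Finishing within 5 seeds ⇔ at least 4 successes in the first 5. With X ~ Binomial(5, 0.72), P(Y ≤ 5) = 1 − P(X ≤ 3).
  k=0: C(5,0)·0.72^0·0.28^5 = 0.00172
  k=1: C(5,1)·0.72^1·0.28^4 = 0.02213
  k=2: C(5,2)·0.72^2·0.28^3 = 0.11380
  k=3: C(5,3)·0.72^3·0.28^2 = 0.29263
1 − 0.43027 = 0.56973

0.570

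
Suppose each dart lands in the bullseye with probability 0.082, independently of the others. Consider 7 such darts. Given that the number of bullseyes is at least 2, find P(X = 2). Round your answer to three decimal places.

X ~ Binomial(7, 0.082). Want P(X=2 | X≥2) = P(X=2) / P(X≥2).
P(X=2) = C(7,2)·0.082^2·0.918^5 = 0.09206
P(X≥2) = 1 − 0.54941 − 0.34353 = 0.10705
Ratio = 0.09206 / 0.10705 = 0.85991

0.860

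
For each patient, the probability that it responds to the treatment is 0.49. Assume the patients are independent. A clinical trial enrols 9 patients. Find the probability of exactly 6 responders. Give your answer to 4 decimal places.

0.1542

X ~ Binomial(n=9, p=0.49).
P(X=6) = C(9,6) · p^6 · (1−p)^3
= 84 · 0.013841 · 0.13265 = 0.154229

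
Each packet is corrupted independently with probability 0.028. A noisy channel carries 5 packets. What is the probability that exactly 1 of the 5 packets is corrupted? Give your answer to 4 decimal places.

0.1250

X ~ Binomial(n=5, p=0.028).
P(X=1) = C(5,1) · p^1 · (1−p)^4
= 5 · 0.028 · 0.89262 = 0.124966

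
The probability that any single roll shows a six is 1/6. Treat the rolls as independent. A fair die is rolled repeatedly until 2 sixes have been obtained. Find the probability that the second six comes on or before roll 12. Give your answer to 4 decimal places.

Finishing within 12 rolls ⇔ at least 2 successes in the first 12. With X ~ Binomial(12, 0.166667), P(Y ≤ 12) = 1 − P(X ≤ 1).
  k=0: C(12,0)·0.166667^0·0.833333^12 = 0.112157
  k=1: C(12,1)·0.166667^1·0.833333^11 = 0.269176
1 − 0.381333 = 0.618667

0.6187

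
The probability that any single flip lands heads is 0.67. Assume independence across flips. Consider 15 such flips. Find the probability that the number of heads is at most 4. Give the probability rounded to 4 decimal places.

0.0016

X ~ Binomial(15, 0.67); P(X ≤ 4) = Σ C(15,k) p^k (1−p)^(15−k) over k:
  k=0: C(15,0)·0.67^0·0.33^15 = 0.000000
  k=1: C(15,1)·0.67^1·0.33^14 = 0.000002
  k=2: C(15,2)·0.67^2·0.33^13 = 0.000026
  k=3: C(15,3)·0.67^3·0.33^12 = 0.000228
  k=4: C(15,4)·0.67^4·0.33^11 = 0.001390
Total = 0.001646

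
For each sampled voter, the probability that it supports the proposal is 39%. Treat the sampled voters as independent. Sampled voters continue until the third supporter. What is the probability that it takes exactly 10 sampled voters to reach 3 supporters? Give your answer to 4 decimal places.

Y = trial on which the third success occurs; negative binomial, r=3, p=0.39.
P(Y=10) = C(9,2) · p^3 · (1−p)^7
= 36 · 0.059319 · 0.031427 = 0.067113

0.0671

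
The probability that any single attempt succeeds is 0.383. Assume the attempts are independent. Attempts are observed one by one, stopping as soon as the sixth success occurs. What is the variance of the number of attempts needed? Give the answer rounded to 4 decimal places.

Y = total attempts until the sixth success; negative binomial with r=6, p=0.383.
Var(Y) = r(1−p)/p² = 6·0.617 / 0.383² = 25.237066

25.2371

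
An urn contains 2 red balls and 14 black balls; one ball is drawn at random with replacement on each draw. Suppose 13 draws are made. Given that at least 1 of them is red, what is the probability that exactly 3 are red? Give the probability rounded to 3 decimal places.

X ~ Binomial(13, 0.125). Want P(X=3 | X≥1) = P(X=3) / P(X≥1).
P(X=3) = C(13,3)·0.125^3·0.875^10 = 0.14695
P(X≥1) = 1 − 0.17624 = 0.82376
Ratio = 0.14695 / 0.82376 = 0.17839

0.178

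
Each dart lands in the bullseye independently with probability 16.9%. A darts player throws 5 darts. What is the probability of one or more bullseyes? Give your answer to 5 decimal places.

P(at least one) = 1 − P(none) = 1 − (1 − 0.169)^5
= 1 − 0.3962827 = 0.6037173

0.60372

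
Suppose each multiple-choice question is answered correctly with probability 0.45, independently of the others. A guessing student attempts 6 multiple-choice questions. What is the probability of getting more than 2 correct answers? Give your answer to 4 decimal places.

0.5585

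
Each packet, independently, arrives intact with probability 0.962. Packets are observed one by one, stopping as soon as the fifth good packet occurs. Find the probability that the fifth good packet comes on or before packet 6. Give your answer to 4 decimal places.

0.9804

Finishing within 6 packets ⇔ at least 5 successes in the first 6. With X ~ Binomial(6, 0.962), P(Y ≤ 6) = 1 − P(X ≤ 4).
  k=0: C(6,0)·0.962^0·0.038^6 = 0.000000
  k=1: C(6,1)·0.962^1·0.038^5 = 0.000000
  k=2: C(6,2)·0.962^2·0.038^4 = 0.000029
  k=3: C(6,3)·0.962^3·0.038^3 = 0.000977
  k=4: C(6,4)·0.962^4·0.038^2 = 0.018551
1 − 0.019557 = 0.980443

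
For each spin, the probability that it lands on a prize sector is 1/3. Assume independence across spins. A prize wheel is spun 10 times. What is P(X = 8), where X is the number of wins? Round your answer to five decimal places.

X ~ Binomial(n=10, p=0.333333).
P(X=8) = C(10,8) · p^8 · (1−p)^2
= 45 · 0.00015242 · 0.44444 = 0.0030483

0.00305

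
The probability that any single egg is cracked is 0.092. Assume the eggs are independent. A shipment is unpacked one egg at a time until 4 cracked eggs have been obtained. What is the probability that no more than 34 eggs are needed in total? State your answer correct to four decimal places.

0.3827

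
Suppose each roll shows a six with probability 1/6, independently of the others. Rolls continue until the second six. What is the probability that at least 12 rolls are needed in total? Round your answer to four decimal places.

0.4307

Needing more than 11 rolls ⇔ fewer than 2 successes in the first 11. With X ~ Binomial(11, 0.166667), P(Y > 11) = P(X ≤ 1).
  k=0: C(11,0)·0.166667^0·0.833333^11 = 0.134588
  k=1: C(11,1)·0.166667^1·0.833333^10 = 0.296094
P(X ≤ 1) = 0.430682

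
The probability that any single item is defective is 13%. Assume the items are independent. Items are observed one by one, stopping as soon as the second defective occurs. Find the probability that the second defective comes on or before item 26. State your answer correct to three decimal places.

Finishing within 26 items ⇔ at least 2 successes in the first 26. With X ~ Binomial(26, 0.13), P(Y ≤ 26) = 1 − P(X ≤ 1).
  k=0: C(26,0)·0.13^0·0.87^26 = 0.02676
  k=1: C(26,1)·0.13^1·0.87^25 = 0.10397
1 − 0.13073 = 0.86927

0.869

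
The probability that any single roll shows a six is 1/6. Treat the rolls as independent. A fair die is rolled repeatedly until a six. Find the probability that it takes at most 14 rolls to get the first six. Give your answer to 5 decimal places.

Y = number of rolls to the first success; geometric, p = 0.166667.
P(Y ≤ 14) = 1 − (1−p)^14 = 1 − 0.0778866 = 0.9221134

0.92211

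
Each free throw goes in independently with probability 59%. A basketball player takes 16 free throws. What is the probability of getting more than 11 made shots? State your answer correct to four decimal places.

X ~ Binomial(16, 0.59); P(X ≥ 12) = Σ C(16,k) p^k (1−p)^(16−k) over k:
  k=12: C(16,12)·0.59^12·0.41^4 = 0.091502
  k=13: C(16,13)·0.59^13·0.41^3 = 0.040515
  k=14: C(16,14)·0.59^14·0.41^2 = 0.012493
  k=15: C(16,15)·0.59^15·0.41^1 = 0.002397
  k=16: C(16,16)·0.59^16·0.41^0 = 0.000216
Total = 0.147123

0.1471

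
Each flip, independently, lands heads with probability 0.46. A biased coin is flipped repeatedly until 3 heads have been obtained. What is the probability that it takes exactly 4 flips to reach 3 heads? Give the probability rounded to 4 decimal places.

0.1577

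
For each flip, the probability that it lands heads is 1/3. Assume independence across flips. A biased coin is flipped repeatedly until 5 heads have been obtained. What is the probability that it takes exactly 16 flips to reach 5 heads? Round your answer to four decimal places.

0.0649

Y = trial on which the fifth success occurs; negative binomial, r=5, p=0.333333.
P(Y=16) = C(15,4) · p^5 · (1−p)^11
= 1365 · 0.0041152 · 0.011561 = 0.064942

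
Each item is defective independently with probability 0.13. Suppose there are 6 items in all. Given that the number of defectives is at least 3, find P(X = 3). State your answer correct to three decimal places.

X ~ Binomial(6, 0.13). Want P(X=3 | X≥3) = P(X=3) / P(X≥3).
P(X=3) = C(6,3)·0.13^3·0.87^3 = 0.02893
P(X≥3) = 1 − 0.43363 − 0.38877 − 0.14523 = 0.03238
Ratio = 0.02893 / 0.03238 = 0.89371

0.894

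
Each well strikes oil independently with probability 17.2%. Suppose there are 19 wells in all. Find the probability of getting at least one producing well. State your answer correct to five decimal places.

P(at least one) = 1 − P(none) = 1 − (1 − 0.172)^19
= 1 − 0.0277062 = 0.9722938

0.97229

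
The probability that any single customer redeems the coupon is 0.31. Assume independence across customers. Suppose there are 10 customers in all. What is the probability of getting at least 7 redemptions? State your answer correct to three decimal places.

0.013

X ~ Binomial(10, 0.31); P(X ≥ 7) = Σ C(10,k) p^k (1−p)^(10−k) over k:
  k=7: C(10,7)·0.31^7·0.69^3 = 0.01085
  k=8: C(10,8)·0.31^8·0.69^2 = 0.00183
  k=9: C(10,9)·0.31^9·0.69^1 = 0.00018
  k=10: C(10,10)·0.31^10·0.69^0 = 0.00001
Total = 0.01286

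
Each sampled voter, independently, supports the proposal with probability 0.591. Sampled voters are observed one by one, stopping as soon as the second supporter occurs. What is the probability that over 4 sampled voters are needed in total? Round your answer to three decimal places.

Needing more than 4 sampled voters ⇔ fewer than 2 successes in the first 4. With X ~ Binomial(4, 0.591), P(Y > 4) = P(X ≤ 1).
  k=0: C(4,0)·0.591^0·0.409^4 = 0.02798
  k=1: C(4,1)·0.591^1·0.409^3 = 0.16174
P(X ≤ 1) = 0.18972

0.190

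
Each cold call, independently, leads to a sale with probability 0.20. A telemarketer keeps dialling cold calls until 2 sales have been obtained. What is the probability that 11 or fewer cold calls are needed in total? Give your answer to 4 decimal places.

0.6779

Finishing within 11 cold calls ⇔ at least 2 successes in the first 11. With X ~ Binomial(11, 0.20), P(Y ≤ 11) = 1 − P(X ≤ 1).
  k=0: C(11,0)·0.20^0·0.80^11 = 0.085899
  k=1: C(11,1)·0.20^1·0.80^10 = 0.236223
1 − 0.322123 = 0.677877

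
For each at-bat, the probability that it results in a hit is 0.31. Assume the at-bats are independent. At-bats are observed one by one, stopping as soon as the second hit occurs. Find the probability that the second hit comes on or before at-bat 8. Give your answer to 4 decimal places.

0.7640

Finishing within 8 at-bats ⇔ at least 2 successes in the first 8. With X ~ Binomial(8, 0.31), P(Y ≤ 8) = 1 − P(X ≤ 1).
  k=0: C(8,0)·0.31^0·0.69^8 = 0.051380
  k=1: C(8,1)·0.31^1·0.69^7 = 0.184670
1 − 0.236049 = 0.763951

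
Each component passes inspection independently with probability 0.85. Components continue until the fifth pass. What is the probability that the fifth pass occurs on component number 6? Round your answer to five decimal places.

0.33278

Y = trial on which the fifth success occurs; negative binomial, r=5, p=0.85.
P(Y=6) = C(5,4) · p^5 · (1−p)^1
= 5 · 0.44371 · 0.15 = 0.3327790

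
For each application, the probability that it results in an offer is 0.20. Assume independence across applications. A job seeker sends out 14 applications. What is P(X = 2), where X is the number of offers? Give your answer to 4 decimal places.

X ~ Binomial(n=14, p=0.20).
P(X=2) = C(14,2) · p^2 · (1−p)^12
= 91 · 0.04 · 0.068719 = 0.250139

0.2501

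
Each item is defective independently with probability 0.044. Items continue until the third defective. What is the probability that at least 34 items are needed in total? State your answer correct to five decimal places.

Needing more than 33 items ⇔ fewer than 3 successes in the first 33. With X ~ Binomial(33, 0.044), P(Y > 33) = P(X ≤ 2).
  k=0: C(33,0)·0.044^0·0.956^33 = 0.2265220
  k=1: C(33,1)·0.044^1·0.956^32 = 0.3440481
  k=2: C(33,2)·0.044^2·0.956^31 = 0.2533576
P(X ≤ 2) = 0.8239277

0.82393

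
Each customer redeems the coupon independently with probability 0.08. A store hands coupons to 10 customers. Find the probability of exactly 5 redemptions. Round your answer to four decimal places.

0.0005

X ~ Binomial(n=10, p=0.08).
P(X=5) = C(10,5) · p^5 · (1−p)^5
= 252 · 3.2768e-06 · 0.65908 = 0.000544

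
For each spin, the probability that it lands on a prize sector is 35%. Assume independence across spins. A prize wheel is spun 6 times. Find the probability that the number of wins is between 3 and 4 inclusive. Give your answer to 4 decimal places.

0.3306

X ~ Binomial(6, 0.35); P(3 ≤ X ≤ 4) = Σ C(6,k) p^k (1−p)^(6−k) over k:
  k=3: C(6,3)·0.35^3·0.65^3 = 0.235491
  k=4: C(6,4)·0.35^4·0.65^2 = 0.095102
Total = 0.330593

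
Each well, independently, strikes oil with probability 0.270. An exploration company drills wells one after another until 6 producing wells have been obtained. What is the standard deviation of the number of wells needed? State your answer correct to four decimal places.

7.7513

Y = total wells until the sixth success; negative binomial with r=6, p=0.27.
SD(Y) = √[r(1−p)/p²] = √(60.082305) = 7.751278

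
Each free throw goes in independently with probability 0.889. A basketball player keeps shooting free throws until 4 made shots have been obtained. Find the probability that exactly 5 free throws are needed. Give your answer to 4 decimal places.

0.2773

Y = trial on which the fourth success occurs; negative binomial, r=4, p=0.889.
P(Y=5) = C(4,3) · p^4 · (1−p)^1
= 4 · 0.62461 · 0.111 = 0.277326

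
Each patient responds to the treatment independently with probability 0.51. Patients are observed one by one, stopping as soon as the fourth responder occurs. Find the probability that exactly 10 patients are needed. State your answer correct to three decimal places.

Y = trial on which the fourth success occurs; negative binomial, r=4, p=0.51.
P(Y=10) = C(9,3) · p^4 · (1−p)^6
= 84 · 0.067652 · 0.013841 = 0.07866

0.079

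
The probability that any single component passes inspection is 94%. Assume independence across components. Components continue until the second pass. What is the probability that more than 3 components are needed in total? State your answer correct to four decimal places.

0.0104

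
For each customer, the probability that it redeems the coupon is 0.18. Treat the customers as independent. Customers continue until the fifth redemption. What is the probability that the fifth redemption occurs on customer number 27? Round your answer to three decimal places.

Y = trial on which the fifth success occurs; negative binomial, r=5, p=0.18.
P(Y=27) = C(26,4) · p^5 · (1−p)^22
= 14950 · 0.00018896 · 0.012703 = 0.03588

0.036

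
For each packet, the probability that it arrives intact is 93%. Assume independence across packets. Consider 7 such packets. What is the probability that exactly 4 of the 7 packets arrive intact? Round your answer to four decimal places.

0.0090

X ~ Binomial(n=7, p=0.93).
P(X=4) = C(7,4) · p^4 · (1−p)^3
= 35 · 0.74805 · 0.000343 = 0.008980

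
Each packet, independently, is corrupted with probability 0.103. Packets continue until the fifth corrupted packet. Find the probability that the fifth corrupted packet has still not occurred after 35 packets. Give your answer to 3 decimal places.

Needing more than 35 packets ⇔ fewer than 5 successes in the first 35. With X ~ Binomial(35, 0.103), P(Y > 35) = P(X ≤ 4).
  k=0: C(35,0)·0.103^0·0.897^35 = 0.02227
  k=1: C(35,1)·0.103^1·0.897^34 = 0.08951
  k=2: C(35,2)·0.103^2·0.897^33 = 0.17472
  k=3: C(35,3)·0.103^3·0.897^32 = 0.22069
  k=4: C(35,4)·0.103^4·0.897^31 = 0.20273
P(X ≤ 4) = 0.70991

0.710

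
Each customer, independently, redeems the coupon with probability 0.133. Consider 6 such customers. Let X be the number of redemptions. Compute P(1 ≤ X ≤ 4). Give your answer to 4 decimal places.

X ~ Binomial(6, 0.133); P(1 ≤ X ≤ 4) = Σ C(6,k) p^k (1−p)^(6−k) over k:
  k=1: C(6,1)·0.133^1·0.867^5 = 0.390929
  k=2: C(6,2)·0.133^2·0.867^4 = 0.149924
  k=3: C(6,3)·0.133^3·0.867^3 = 0.030665
  k=4: C(6,4)·0.133^4·0.867^2 = 0.003528
Total = 0.575046

0.5750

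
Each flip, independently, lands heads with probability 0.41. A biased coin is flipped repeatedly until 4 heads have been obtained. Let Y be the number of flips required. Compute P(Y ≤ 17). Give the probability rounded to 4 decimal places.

Finishing within 17 flips ⇔ at least 4 successes in the first 17. With X ~ Binomial(17, 0.41), P(Y ≤ 17) = 1 − P(X ≤ 3).
  k=0: C(17,0)·0.41^0·0.59^17 = 0.000127
  k=1: C(17,1)·0.41^1·0.59^16 = 0.001503
  k=2: C(17,2)·0.41^2·0.59^15 = 0.008354
  k=3: C(17,3)·0.41^3·0.59^14 = 0.029026
1 − 0.039010 = 0.960990

0.9610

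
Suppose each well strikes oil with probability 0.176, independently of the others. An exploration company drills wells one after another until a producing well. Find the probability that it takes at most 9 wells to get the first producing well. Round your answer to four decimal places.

0.8249

Y = number of wells to the first success; geometric, p = 0.176.
P(Y ≤ 9) = 1 − (1−p)^9 = 1 − 0.175124 = 0.824876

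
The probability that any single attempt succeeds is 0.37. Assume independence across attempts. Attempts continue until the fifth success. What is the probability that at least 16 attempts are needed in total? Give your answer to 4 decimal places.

Needing more than 15 attempts ⇔ fewer than 5 successes in the first 15. With X ~ Binomial(15, 0.37), P(Y > 15) = P(X ≤ 4).
  k=0: C(15,0)·0.37^0·0.63^15 = 0.000977
  k=1: C(15,1)·0.37^1·0.63^14 = 0.008611
  k=2: C(15,2)·0.37^2·0.63^13 = 0.035401
  k=3: C(15,3)·0.37^3·0.63^12 = 0.090096
  k=4: C(15,4)·0.37^4·0.63^11 = 0.158740
P(X ≤ 4) = 0.293825

0.2938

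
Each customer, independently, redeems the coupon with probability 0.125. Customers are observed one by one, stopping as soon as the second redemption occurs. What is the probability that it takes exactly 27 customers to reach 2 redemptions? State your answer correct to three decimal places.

0.014

Y = trial on which the second success occurs; negative binomial, r=2, p=0.125.
P(Y=27) = C(26,1) · p^2 · (1−p)^25
= 26 · 0.015625 · 0.035498 = 0.01442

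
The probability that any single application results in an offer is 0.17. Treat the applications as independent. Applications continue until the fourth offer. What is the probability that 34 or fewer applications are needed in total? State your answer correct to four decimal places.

0.8530

Finishing within 34 applications ⇔ at least 4 successes in the first 34. With X ~ Binomial(34, 0.17), P(Y ≤ 34) = 1 − P(X ≤ 3).
  k=0: C(34,0)·0.17^0·0.83^34 = 0.001773
  k=1: C(34,1)·0.17^1·0.83^33 = 0.012345
  k=2: C(34,2)·0.17^2·0.83^32 = 0.041721
  k=3: C(34,3)·0.17^3·0.83^31 = 0.091151
1 − 0.146990 = 0.853010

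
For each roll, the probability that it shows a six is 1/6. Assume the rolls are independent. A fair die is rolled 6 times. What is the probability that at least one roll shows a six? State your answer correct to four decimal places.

0.6651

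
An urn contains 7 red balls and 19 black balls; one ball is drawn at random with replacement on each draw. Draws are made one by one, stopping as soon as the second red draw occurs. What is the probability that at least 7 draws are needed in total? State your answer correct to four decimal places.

Needing more than 6 draws ⇔ fewer than 2 successes in the first 6. With X ~ Binomial(6, 0.269231), P(Y > 6) = P(X ≤ 1).
  k=0: C(6,0)·0.269231^0·0.730769^6 = 0.152294
  k=1: C(6,1)·0.269231^1·0.730769^5 = 0.336649
P(X ≤ 1) = 0.488942

0.4889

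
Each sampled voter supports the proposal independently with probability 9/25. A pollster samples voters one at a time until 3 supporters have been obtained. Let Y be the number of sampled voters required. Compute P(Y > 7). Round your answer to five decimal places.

0.50938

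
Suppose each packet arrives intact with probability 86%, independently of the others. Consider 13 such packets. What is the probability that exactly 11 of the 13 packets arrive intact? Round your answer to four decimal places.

0.2910

X ~ Binomial(n=13, p=0.86).
P(X=11) = C(13,11) · p^11 · (1−p)^2
= 78 · 0.19032 · 0.0196 = 0.290960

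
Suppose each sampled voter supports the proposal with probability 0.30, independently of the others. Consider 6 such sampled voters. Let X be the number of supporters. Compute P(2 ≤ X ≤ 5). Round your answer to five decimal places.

0.57910

X ~ Binomial(6, 0.30); P(2 ≤ X ≤ 5) = Σ C(6,k) p^k (1−p)^(6−k) over k:
  k=2: C(6,2)·0.30^2·0.70^4 = 0.3241350
  k=3: C(6,3)·0.30^3·0.70^3 = 0.1852200
  k=4: C(6,4)·0.30^4·0.70^2 = 0.0595350
  k=5: C(6,5)·0.30^5·0.70^1 = 0.0102060
Total = 0.5790960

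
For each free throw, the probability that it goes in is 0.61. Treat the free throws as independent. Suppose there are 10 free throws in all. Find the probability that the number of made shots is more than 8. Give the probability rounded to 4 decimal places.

X ~ Binomial(10, 0.61); P(X ≥ 9) = Σ C(10,k) p^k (1−p)^(10−k) over k:
  k=9: C(10,9)·0.61^9·0.39^1 = 0.045607
  k=10: C(10,10)·0.61^10·0.39^0 = 0.007133
Total = 0.052741

0.0527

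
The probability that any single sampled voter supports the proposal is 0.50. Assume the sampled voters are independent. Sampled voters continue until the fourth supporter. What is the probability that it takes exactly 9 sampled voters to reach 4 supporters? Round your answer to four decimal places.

0.1094

Y = trial on which the fourth success occurs; negative binomial, r=4, p=0.50.
P(Y=9) = C(8,3) · p^4 · (1−p)^5
= 56 · 0.0625 · 0.03125 = 0.109375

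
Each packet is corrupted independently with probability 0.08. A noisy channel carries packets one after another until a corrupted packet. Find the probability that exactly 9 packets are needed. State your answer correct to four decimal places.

Geometric (trials to first success), p = 0.08.
P(Y = 9) = (1−p)^8 · p = 0.51322 · 0.08 = 0.041058

0.0411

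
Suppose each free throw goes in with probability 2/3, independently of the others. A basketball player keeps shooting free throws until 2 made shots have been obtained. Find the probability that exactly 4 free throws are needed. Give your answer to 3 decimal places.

Y = trial on which the second success occurs; negative binomial, r=2, p=0.666667.
P(Y=4) = C(3,1) · p^2 · (1−p)^2
= 3 · 0.44444 · 0.11111 = 0.14815

0.148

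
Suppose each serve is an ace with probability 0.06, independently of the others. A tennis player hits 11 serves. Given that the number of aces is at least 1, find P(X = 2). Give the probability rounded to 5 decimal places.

0.22980

X ~ Binomial(11, 0.06). Want P(X=2 | X≥1) = P(X=2) / P(X≥1).
P(X=2) = C(11,2)·0.06^2·0.94^9 = 0.1134530
P(X≥1) = 1 − 0.5062982 = 0.4937018
Ratio = 0.1134530 / 0.4937018 = 0.2298006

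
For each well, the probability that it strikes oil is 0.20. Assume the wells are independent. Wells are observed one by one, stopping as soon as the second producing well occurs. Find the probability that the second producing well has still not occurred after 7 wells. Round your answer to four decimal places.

0.5767

Needing more than 7 wells ⇔ fewer than 2 successes in the first 7. With X ~ Binomial(7, 0.20), P(Y > 7) = P(X ≤ 1).
  k=0: C(7,0)·0.20^0·0.80^7 = 0.209715
  k=1: C(7,1)·0.20^1·0.80^6 = 0.367002
P(X ≤ 1) = 0.576717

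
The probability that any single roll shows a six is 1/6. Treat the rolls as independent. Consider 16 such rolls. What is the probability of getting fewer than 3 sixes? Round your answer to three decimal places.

0.487

X ~ Binomial(16, 0.166667); P(X ≤ 2) = Σ C(16,k) p^k (1−p)^(16−k) over k:
  k=0: C(16,0)·0.166667^0·0.833333^16 = 0.05409
  k=1: C(16,1)·0.166667^1·0.833333^15 = 0.17308
  k=2: C(16,2)·0.166667^2·0.833333^14 = 0.25962
Total = 0.48679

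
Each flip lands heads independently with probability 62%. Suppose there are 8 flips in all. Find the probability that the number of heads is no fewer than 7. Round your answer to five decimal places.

0.12889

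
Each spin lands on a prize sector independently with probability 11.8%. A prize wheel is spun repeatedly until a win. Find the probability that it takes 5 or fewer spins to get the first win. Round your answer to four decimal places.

Y = number of spins to the first success; geometric, p = 0.118.
P(Y ≤ 5) = 1 − (1−p)^5 = 1 − 0.533756 = 0.466244

0.4662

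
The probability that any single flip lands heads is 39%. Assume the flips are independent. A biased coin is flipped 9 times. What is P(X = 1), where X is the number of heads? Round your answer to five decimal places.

X ~ Binomial(n=9, p=0.39).
P(X=1) = C(9,1) · p^1 · (1−p)^8
= 9 · 0.39 · 0.019171 = 0.0672893

0.06729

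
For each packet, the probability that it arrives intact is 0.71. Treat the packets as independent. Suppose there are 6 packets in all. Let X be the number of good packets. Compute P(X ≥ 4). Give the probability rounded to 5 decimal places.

X ~ Binomial(6, 0.71); P(X ≥ 4) = Σ C(6,k) p^k (1−p)^(6−k) over k:
  k=4: C(6,4)·0.71^4·0.29^2 = 0.3205684
  k=5: C(6,5)·0.71^5·0.29^1 = 0.3139359
  k=6: C(6,6)·0.71^6·0.29^0 = 0.1281003
Total = 0.7626045

0.76260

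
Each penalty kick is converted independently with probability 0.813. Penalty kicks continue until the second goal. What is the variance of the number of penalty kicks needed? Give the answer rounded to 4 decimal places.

Y = total penalty kicks until the second success; negative binomial with r=2, p=0.813.
Var(Y) = r(1−p)/p² = 2·0.187 / 0.813² = 0.565836

0.5658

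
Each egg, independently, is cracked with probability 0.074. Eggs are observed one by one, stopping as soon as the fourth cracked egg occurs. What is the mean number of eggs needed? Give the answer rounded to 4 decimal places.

Y = total eggs until the fourth success; negative binomial with r=4, p=0.074.
E[Y] = r / p = 4 / 0.074 = 54.054054

54.0541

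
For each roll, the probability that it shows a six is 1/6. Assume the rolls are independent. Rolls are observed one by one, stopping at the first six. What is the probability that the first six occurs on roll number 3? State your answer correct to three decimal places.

0.116

Geometric (trials to first success), p = 0.166667.
P(Y = 3) = (1−p)^2 · p = 0.69444 · 0.166667 = 0.11574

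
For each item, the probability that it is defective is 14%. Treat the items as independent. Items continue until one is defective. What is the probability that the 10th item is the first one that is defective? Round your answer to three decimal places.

0.036

Geometric (trials to first success), p = 0.14.
P(Y = 10) = (1−p)^9 · p = 0.25733 · 0.14 = 0.03603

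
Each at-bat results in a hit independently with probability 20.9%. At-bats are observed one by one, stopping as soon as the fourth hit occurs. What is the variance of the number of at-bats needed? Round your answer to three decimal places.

72.434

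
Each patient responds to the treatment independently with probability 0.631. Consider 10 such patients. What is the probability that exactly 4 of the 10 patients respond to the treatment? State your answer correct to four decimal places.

0.0840

X ~ Binomial(n=10, p=0.631).
P(X=4) = C(10,4) · p^4 · (1−p)^6
= 210 · 0.15853 · 0.0025244 = 0.084042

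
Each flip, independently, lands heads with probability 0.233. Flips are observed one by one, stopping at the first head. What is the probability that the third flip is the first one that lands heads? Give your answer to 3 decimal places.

Geometric (trials to first success), p = 0.233.
P(Y = 3) = (1−p)^2 · p = 0.58829 · 0.233 = 0.13707

0.137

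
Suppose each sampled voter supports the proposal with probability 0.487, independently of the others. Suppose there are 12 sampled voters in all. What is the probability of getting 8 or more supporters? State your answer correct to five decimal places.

X ~ Binomial(12, 0.487); P(X ≥ 8) = Σ C(12,k) p^k (1−p)^(12−k) over k:
  k=8: C(12,8)·0.487^8·0.513^4 = 0.1084692
  k=9: C(12,9)·0.487^9·0.513^3 = 0.0457652
  k=10: C(12,10)·0.487^10·0.513^2 = 0.0130337
  k=11: C(12,11)·0.487^11·0.513^1 = 0.0022497
  k=12: C(12,12)·0.487^12·0.513^0 = 0.0001780
Total = 0.1696957

0.16970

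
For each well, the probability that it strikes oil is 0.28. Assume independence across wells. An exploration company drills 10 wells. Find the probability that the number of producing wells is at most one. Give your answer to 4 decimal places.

0.1830

X ~ Binomial(10, 0.28); P(X ≤ 1) = Σ C(10,k) p^k (1−p)^(10−k) over k:
  k=0: C(10,0)·0.28^0·0.72^10 = 0.037439
  k=1: C(10,1)·0.28^1·0.72^9 = 0.145596
Total = 0.183035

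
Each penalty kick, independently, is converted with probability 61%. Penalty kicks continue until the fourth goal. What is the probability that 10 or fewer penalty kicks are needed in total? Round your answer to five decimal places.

0.95231

Finishing within 10 penalty kicks ⇔ at least 4 successes in the first 10. With X ~ Binomial(10, 0.61), P(Y ≤ 10) = 1 − P(X ≤ 3).
  k=0: C(10,0)·0.61^0·0.39^10 = 0.0000814
  k=1: C(10,1)·0.61^1·0.39^9 = 0.0012732
  k=2: C(10,2)·0.61^2·0.39^8 = 0.0089617
  k=3: C(10,3)·0.61^3·0.39^7 = 0.0373786
1 − 0.0476949 = 0.9523051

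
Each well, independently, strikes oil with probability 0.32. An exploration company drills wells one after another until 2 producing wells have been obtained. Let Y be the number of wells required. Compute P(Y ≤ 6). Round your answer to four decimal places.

Finishing within 6 wells ⇔ at least 2 successes in the first 6. With X ~ Binomial(6, 0.32), P(Y ≤ 6) = 1 − P(X ≤ 1).
  k=0: C(6,0)·0.32^0·0.68^6 = 0.098867
  k=1: C(6,1)·0.32^1·0.68^5 = 0.279155
1 − 0.378023 = 0.621977

0.6220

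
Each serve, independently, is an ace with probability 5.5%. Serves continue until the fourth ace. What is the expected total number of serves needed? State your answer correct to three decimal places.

Y = total serves until the fourth success; negative binomial with r=4, p=0.055.
E[Y] = r / p = 4 / 0.055 = 72.72727

72.727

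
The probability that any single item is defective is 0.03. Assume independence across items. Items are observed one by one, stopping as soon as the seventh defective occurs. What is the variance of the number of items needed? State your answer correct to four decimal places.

Y = total items until the seventh success; negative binomial with r=7, p=0.03.
Var(Y) = r(1−p)/p² = 7·0.97 / 0.03² = 7544.444444

7544.4444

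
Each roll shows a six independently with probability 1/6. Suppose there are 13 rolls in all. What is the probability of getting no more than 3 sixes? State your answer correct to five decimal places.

X ~ Binomial(13, 0.166667); P(X ≤ 3) = Σ C(13,k) p^k (1−p)^(13−k) over k:
  k=0: C(13,0)·0.166667^0·0.833333^13 = 0.0934639
  k=1: C(13,1)·0.166667^1·0.833333^12 = 0.2430061
  k=2: C(13,2)·0.166667^2·0.833333^11 = 0.2916073
  k=3: C(13,3)·0.166667^3·0.833333^10 = 0.2138454
Total = 0.8419226

0.84192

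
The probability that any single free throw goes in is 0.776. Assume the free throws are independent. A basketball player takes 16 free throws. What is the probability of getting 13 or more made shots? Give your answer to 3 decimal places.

0.503

X ~ Binomial(16, 0.776); P(X ≥ 13) = Σ C(16,k) p^k (1−p)^(16−k) over k:
  k=13: C(16,13)·0.776^13·0.224^3 = 0.23288
  k=14: C(16,14)·0.776^14·0.224^2 = 0.17288
  k=15: C(16,15)·0.776^15·0.224^1 = 0.07985
  k=16: C(16,16)·0.776^16·0.224^0 = 0.01729
Total = 0.50290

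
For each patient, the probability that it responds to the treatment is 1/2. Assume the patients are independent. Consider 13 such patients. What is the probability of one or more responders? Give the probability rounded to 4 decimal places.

P(at least one) = 1 − P(none) = 1 − (1 − 0.50)^13
= 1 − 0.000122 = 0.999878

0.9999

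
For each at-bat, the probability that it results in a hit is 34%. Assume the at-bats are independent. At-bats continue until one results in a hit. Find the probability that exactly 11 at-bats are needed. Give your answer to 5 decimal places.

0.00533

Geometric (trials to first success), p = 0.34.
P(Y = 11) = (1−p)^10 · p = 0.015683 · 0.34 = 0.0053323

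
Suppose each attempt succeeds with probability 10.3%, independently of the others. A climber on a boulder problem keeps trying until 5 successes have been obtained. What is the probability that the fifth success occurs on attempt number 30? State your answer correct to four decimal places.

Y = trial on which the fifth success occurs; negative binomial, r=5, p=0.103.
P(Y=30) = C(29,4) · p^5 · (1−p)^25
= 23751 · 1.1593e-05 · 0.066041 = 0.018184

0.0182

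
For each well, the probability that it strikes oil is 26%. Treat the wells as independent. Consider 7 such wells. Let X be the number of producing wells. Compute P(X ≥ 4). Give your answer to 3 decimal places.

X ~ Binomial(7, 0.26); P(X ≥ 4) = Σ C(7,k) p^k (1−p)^(7−k) over k:
  k=4: C(7,4)·0.26^4·0.74^3 = 0.06481
  k=5: C(7,5)·0.26^5·0.74^2 = 0.01366
  k=6: C(7,6)·0.26^6·0.74^1 = 0.00160
  k=7: C(7,7)·0.26^7·0.74^0 = 0.00008
Total = 0.08016

0.080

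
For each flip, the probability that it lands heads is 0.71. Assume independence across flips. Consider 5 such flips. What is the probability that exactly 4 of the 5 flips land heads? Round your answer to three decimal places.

0.368

X ~ Binomial(n=5, p=0.71).
P(X=4) = C(5,4) · p^4 · (1−p)^1
= 5 · 0.25412 · 0.29 = 0.36847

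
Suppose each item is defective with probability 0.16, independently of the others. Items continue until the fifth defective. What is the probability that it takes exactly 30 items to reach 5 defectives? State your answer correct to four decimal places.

0.0319

Y = trial on which the fifth success occurs; negative binomial, r=5, p=0.16.
P(Y=30) = C(29,4) · p^5 · (1−p)^25
= 23751 · 0.00010486 · 0.012793 = 0.031861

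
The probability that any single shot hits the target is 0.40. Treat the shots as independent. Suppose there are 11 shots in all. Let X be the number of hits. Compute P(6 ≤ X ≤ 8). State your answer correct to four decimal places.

X ~ Binomial(11, 0.40); P(6 ≤ X ≤ 8) = Σ C(11,k) p^k (1−p)^(11−k) over k:
  k=6: C(11,6)·0.40^6·0.60^5 = 0.147149
  k=7: C(11,7)·0.40^7·0.60^4 = 0.070071
  k=8: C(11,8)·0.40^8·0.60^3 = 0.023357
Total = 0.240577

0.2406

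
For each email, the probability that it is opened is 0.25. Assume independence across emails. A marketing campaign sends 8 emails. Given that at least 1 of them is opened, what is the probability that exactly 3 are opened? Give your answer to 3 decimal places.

X ~ Binomial(8, 0.25). Want P(X=3 | X≥1) = P(X=3) / P(X≥1).
P(X=3) = C(8,3)·0.25^3·0.75^5 = 0.20764
P(X≥1) = 1 − 0.10011 = 0.89989
Ratio = 0.20764 / 0.89989 = 0.23074

0.231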